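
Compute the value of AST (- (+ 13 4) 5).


Evaluate inner: (+ 13 4) = 17
Evaluate root: (- 17 5) = 12
Result: 12


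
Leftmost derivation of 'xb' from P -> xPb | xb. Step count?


Derivation: P => xb
Steps: 1


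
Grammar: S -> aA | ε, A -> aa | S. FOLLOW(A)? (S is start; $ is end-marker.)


$ ∈ FOLLOW(S). For each A -> αBβ: add FIRST(β)\{ε} to FOLLOW(B); if β nullable, add FOLLOW(A).
FOLLOW(A) = {$}


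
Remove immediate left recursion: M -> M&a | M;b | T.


Left-recursive alternatives: M&a, M;b; non-recursive: T
Introduce M': M -> TM', M' -> &aM' | ;bM' | ε


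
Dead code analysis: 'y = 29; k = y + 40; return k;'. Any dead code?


y is read by k's definition; k is returned
No dead code


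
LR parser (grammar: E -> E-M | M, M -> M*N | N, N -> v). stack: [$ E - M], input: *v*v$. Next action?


'*' can extend M; shift to build M -> M*N
Action: shift


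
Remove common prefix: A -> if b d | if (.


Common prefix: 'if'
Factored: A -> if A', A' -> b d | (


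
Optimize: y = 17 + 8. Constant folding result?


17 + 8 = 25 at compile time
Optimized: y = 25


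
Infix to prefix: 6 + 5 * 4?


'*' binds tighter: tree is (+ 6 (* 5 4))
Prefix: + 6 * 5 4


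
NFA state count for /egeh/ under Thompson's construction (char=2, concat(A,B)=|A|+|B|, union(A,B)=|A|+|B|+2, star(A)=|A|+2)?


Syntax tree has 4 char leaf(s), 0 union(s), 0 star(s)
chars contribute 4×2 = 8; each union adds +2; each star adds +2
Total: 8 + 0 + 0 = 8 states


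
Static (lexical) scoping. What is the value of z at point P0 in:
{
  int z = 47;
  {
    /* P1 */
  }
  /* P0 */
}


z declared in the same block as P0
z = 47


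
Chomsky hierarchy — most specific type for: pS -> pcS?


LHS has context (more than one symbol) and |LHS| ≤ |RHS|
Classification: Type 1 (Context-Sensitive)


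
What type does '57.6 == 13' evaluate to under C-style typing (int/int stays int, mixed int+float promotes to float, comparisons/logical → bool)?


Operand types: float == int
Rule: comparison yields bool
Result type: bool


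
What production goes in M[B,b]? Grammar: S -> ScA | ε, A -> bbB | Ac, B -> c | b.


For [B, b]: 'b' ∈ FIRST(b)
Entry: B -> b


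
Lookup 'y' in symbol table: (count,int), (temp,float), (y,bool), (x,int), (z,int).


Lookup 'y' → type bool


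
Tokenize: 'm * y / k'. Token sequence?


Scan left to right, longest-match per lexeme
Tokens: ID(m), OP(*), ID(y), OP(/), ID(k)


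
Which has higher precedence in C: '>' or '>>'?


'>>' is shift (level 8); '>' is relational (level 7)
Higher level binds tighter
'>>' has higher precedence than '>'


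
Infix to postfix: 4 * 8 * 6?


Left to right (same or higher precedence on left)
Postfix: 4 8 * 6 *


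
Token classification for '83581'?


Pattern: digits only
Type: INTEGER_LITERAL


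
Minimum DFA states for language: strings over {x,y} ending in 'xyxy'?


Track the longest suffix of input matching a prefix of 'xyxy': 5 classes (prefixes of length 0..4)
Minimal DFA: 5 states


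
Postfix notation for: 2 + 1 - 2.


Left to right (same or higher precedence on left)
Postfix: 2 1 + 2 -


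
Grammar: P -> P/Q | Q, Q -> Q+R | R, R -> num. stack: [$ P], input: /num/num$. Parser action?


shift '/' to continue P -> P/Q
Action: shift


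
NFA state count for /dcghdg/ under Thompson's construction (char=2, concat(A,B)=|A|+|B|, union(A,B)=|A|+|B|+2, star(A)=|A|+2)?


Syntax tree has 6 char leaf(s), 0 union(s), 0 star(s)
chars contribute 6×2 = 12; each union adds +2; each star adds +2
Total: 12 + 0 + 0 = 12 states


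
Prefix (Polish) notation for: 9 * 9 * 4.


left-to-right (same/higher precedence on left): tree is (* (* 9 9) 4)
Prefix: * * 9 9 4


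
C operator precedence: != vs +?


'+' is additive (level 9); '!=' is equality (level 6)
Higher level binds tighter
'+' has higher precedence than '!='


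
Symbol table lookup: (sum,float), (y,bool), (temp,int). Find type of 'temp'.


Lookup 'temp' → type int


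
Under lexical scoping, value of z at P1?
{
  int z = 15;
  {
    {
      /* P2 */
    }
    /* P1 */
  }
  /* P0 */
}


P1's block does not declare z; resolves to the enclosing declaration at depth 0
z = 15


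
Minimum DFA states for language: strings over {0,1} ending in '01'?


Track the longest suffix of input matching a prefix of '01': 3 classes (prefixes of length 0..2)
Minimal DFA: 3 states


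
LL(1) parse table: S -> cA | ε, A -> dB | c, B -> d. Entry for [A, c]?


For [A, c]: 'c' ∈ FIRST(c)
Entry: A -> c


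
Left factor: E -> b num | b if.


Common prefix: 'b'
Factored: E -> b E', E' -> num | if


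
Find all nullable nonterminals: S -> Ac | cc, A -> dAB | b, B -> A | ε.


A nonterminal is nullable iff some alternative derives ε (directly, or every symbol in it is nullable)
Nullable: {B}


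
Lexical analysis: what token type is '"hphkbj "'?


Pattern: double-quoted sequence
Type: STRING_LITERAL


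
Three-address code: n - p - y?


Break into single-operator statements:
t1 = n - p
t2 = t1 - y


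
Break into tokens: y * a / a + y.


Scan left to right, longest-match per lexeme
Tokens: ID(y), OP(*), ID(a), OP(/), ID(a), OP(+), ID(y)


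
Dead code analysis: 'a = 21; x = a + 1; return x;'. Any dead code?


a is read by x's definition; x is returned
No dead code


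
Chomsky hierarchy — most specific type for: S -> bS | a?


Right-linear: every RHS is a terminal or a terminal followed by one nonterminal
Classification: Type 3 (Regular)


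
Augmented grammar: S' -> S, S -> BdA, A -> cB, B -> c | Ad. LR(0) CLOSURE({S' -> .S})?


Start: S' -> .S
For each item with dot before a nonterminal B, add B -> .γ for every B-production
Closure: [S' -> .S, S -> .BdA, B -> .c, B -> .Ad, A -> .cB]


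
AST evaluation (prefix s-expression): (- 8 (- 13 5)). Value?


Evaluate inner: (- 13 5) = 8
Evaluate root: (- 8 8) = 0
Result: 0


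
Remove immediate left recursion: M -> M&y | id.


Left-recursive alternatives: M&y; non-recursive: id
Introduce M': M -> idM', M' -> &yM' | ε


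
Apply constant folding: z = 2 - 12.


2 - 12 = -10 at compile time
Optimized: z = -10


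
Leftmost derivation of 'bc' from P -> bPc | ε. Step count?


Derivation: P => bPc => bc
Steps: 2


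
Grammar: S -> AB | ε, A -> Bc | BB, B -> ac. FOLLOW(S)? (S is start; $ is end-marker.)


$ ∈ FOLLOW(S). For each A -> αBβ: add FIRST(β)\{ε} to FOLLOW(B); if β nullable, add FOLLOW(A).
FOLLOW(S) = {$}


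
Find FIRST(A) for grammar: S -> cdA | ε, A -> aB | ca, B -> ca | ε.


Per alternative of A: FIRST(aB) = {a}; FIRST(ca) = {c}
FIRST(A) = {a, c}


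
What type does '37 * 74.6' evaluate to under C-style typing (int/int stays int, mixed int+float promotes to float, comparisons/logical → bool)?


Operand types: int * float
Rule: mixed int/float promotes to float; int/int stays int
Result type: float


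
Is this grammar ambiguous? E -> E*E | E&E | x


'x*x&x' has two parse trees (no precedence encoded between * and &)
Ambiguous


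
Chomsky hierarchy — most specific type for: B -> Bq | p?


Left-linear: every RHS is a terminal or one nonterminal followed by a terminal
Classification: Type 3 (Regular)


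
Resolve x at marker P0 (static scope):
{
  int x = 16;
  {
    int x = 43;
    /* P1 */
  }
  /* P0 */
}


x declared in the same block as P0
x = 16


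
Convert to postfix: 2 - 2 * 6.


* has higher precedence, evaluate 2*6 first
Postfix: 2 2 6 * -


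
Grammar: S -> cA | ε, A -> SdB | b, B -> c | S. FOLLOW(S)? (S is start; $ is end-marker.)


$ ∈ FOLLOW(S). For each A -> αBβ: add FIRST(β)\{ε} to FOLLOW(B); if β nullable, add FOLLOW(A).
FOLLOW(S) = {$, d}


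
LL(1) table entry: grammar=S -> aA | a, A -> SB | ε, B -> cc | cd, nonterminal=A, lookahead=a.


For [A, a]: 'a' ∈ FIRST(SB)
Entry: A -> SB


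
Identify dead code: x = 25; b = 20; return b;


x is assigned but never read
Dead: 'x = 25'


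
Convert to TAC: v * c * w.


Break into single-operator statements:
t1 = v * c
t2 = t1 * w


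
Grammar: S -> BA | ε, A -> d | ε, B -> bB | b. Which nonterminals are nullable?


A nonterminal is nullable iff some alternative derives ε (directly, or every symbol in it is nullable)
Nullable: {A, S}


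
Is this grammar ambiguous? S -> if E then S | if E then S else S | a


dangling else: 'if E then if E then a else a' parses two ways
Ambiguous


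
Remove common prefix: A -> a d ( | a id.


Common prefix: 'a'
Factored: A -> a A', A' -> d ( | id


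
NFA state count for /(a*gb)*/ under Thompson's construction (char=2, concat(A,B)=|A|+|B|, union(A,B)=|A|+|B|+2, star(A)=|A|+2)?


Syntax tree has 3 char leaf(s), 0 union(s), 2 star(s)
chars contribute 3×2 = 6; each union adds +2; each star adds +2
Total: 6 + 0 + 4 = 10 states


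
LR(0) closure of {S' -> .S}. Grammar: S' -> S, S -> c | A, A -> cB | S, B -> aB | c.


Start: S' -> .S
For each item with dot before a nonterminal B, add B -> .γ for every B-production
Closure: [S' -> .S, S -> .c, S -> .A, A -> .cB, A -> .S]


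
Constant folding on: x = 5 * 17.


5 * 17 = 85 at compile time
Optimized: x = 85


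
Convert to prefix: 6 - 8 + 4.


left-to-right (same/higher precedence on left): tree is (+ (- 6 8) 4)
Prefix: + - 6 8 4


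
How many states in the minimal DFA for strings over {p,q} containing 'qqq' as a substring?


KMP-style automaton: 3 progress states + 1 absorbing accept = 4
Minimal DFA: 4 states


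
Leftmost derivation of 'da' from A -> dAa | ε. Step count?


Derivation: A => dAa => da
Steps: 2


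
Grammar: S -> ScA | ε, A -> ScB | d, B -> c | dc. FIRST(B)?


Per alternative of B: FIRST(c) = {c}; FIRST(dc) = {d}
FIRST(B) = {c, d}


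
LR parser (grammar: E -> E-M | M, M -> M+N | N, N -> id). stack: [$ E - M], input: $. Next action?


handle 'E-M' on top; lookahead ∈ FOLLOW(E) = {-, $}
Action: reduce (E -> E-M)


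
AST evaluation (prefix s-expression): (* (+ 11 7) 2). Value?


Evaluate inner: (+ 11 7) = 18
Evaluate root: (* 18 2) = 36
Result: 36


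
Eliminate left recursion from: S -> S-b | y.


Left-recursive alternatives: S-b; non-recursive: y
Introduce S': S -> yS', S' -> -bS' | ε


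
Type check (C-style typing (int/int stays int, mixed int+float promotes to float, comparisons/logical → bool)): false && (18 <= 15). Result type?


Operand types: bool && bool
Rule: logical operators take bool operands and yield bool
Result type: bool


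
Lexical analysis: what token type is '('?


Pattern: delimiter/punctuation
Type: PUNCTUATION


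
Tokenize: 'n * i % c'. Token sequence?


Scan left to right, longest-match per lexeme
Tokens: ID(n), OP(*), ID(i), OP(%), ID(c)


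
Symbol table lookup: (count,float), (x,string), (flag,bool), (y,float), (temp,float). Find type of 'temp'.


Lookup 'temp' → type float


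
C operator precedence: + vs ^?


'+' is additive (level 9); '^' is bitwise XOR (level 4)
Higher level binds tighter
'+' has higher precedence than '^'


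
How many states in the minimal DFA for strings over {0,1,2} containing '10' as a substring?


KMP-style automaton: 2 progress states + 1 absorbing accept = 3
Minimal DFA: 3 states


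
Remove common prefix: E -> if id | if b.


Common prefix: 'if'
Factored: E -> if E', E' -> id | b


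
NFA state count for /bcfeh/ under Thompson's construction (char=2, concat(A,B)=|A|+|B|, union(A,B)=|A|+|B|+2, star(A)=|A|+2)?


Syntax tree has 5 char leaf(s), 0 union(s), 0 star(s)
chars contribute 5×2 = 10; each union adds +2; each star adds +2
Total: 10 + 0 + 0 = 10 states


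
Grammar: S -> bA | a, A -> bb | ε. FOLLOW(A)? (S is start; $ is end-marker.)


$ ∈ FOLLOW(S). For each A -> αBβ: add FIRST(β)\{ε} to FOLLOW(B); if β nullable, add FOLLOW(A).
FOLLOW(A) = {$}


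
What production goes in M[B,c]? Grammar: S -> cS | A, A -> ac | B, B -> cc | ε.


For [B, c]: 'c' ∈ FIRST(cc)
Entry: B -> cc


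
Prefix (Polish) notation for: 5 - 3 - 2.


left-to-right (same/higher precedence on left): tree is (- (- 5 3) 2)
Prefix: - - 5 3 2


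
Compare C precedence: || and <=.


'<=' is relational (level 7); '||' is logical OR (level 1)
Higher level binds tighter
'<=' has higher precedence than '||'


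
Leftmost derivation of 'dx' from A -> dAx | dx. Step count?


Derivation: A => dx
Steps: 1


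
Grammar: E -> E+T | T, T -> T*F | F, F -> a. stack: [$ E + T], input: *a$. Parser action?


'*' can extend T; shift to build T -> T*F
Action: shift


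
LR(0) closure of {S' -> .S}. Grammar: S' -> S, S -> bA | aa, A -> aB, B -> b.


Start: S' -> .S
For each item with dot before a nonterminal B, add B -> .γ for every B-production
Closure: [S' -> .S, S -> .bA, S -> .aa]


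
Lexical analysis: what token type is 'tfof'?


Pattern: letter/underscore followed by alphanumerics, not a keyword
Type: IDENTIFIER


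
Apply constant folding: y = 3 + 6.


3 + 6 = 9 at compile time
Optimized: y = 9


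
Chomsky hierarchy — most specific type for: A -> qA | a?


Right-linear: every RHS is a terminal or a terminal followed by one nonterminal
Classification: Type 3 (Regular)


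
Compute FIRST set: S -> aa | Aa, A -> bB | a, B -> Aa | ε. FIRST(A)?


Per alternative of A: FIRST(bB) = {b}; FIRST(a) = {a}
FIRST(A) = {a, b}


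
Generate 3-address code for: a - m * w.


Break into single-operator statements:
t1 = m * w
t2 = a - t1


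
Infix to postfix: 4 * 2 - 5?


Left to right (same or higher precedence on left)
Postfix: 4 2 * 5 -


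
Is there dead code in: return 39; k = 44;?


statement follows a return and is unreachable
Dead: 'k = 44'


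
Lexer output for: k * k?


Scan left to right, longest-match per lexeme
Tokens: ID(k), OP(*), ID(k)


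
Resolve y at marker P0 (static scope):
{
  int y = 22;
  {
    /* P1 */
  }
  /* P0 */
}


y declared in the same block as P0
y = 22


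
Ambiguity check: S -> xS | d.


right-linear, alternatives start with distinct terminals 'x' vs 'd': unique leftmost derivation
Unambiguous


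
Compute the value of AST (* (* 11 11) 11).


Evaluate inner: (* 11 11) = 121
Evaluate root: (* 121 11) = 1331
Result: 1331


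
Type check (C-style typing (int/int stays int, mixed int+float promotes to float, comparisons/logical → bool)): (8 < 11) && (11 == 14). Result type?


Operand types: bool && bool
Rule: logical operators take bool operands and yield bool
Result type: bool


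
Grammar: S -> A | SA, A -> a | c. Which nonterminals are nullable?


A nonterminal is nullable iff some alternative derives ε (directly, or every symbol in it is nullable)
Nullable: {}


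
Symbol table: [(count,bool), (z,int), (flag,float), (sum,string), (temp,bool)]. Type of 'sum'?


Lookup 'sum' → type string


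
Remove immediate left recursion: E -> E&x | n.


Left-recursive alternatives: E&x; non-recursive: n
Introduce E': E -> nE', E' -> &xE' | ε


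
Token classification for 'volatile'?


Pattern: reserved word
Type: KEYWORD


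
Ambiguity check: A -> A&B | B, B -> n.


precedence layered via separate nonterminal B: deterministic
Unambiguous


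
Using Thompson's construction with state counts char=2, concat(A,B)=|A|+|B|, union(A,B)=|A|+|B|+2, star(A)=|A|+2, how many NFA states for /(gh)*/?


Syntax tree has 2 char leaf(s), 0 union(s), 1 star(s)
chars contribute 2×2 = 4; each union adds +2; each star adds +2
Total: 4 + 0 + 2 = 6 states


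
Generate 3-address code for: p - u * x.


Break into single-operator statements:
t1 = u * x
t2 = p - t1


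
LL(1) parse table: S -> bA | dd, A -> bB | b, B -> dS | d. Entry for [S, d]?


For [S, d]: 'd' ∈ FIRST(dd)
Entry: S -> dd


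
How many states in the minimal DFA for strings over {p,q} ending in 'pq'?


Track the longest suffix of input matching a prefix of 'pq': 3 classes (prefixes of length 0..2)
Minimal DFA: 3 states


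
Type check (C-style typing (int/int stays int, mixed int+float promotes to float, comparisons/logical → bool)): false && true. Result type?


Operand types: bool && bool
Rule: logical operators take bool operands and yield bool
Result type: bool


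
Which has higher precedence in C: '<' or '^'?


'<' is relational (level 7); '^' is bitwise XOR (level 4)
Higher level binds tighter
'<' has higher precedence than '^'


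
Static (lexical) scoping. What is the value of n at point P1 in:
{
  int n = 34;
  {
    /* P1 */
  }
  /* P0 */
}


P1's block does not declare n; resolves to the enclosing declaration at depth 0
n = 34


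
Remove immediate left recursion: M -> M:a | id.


Left-recursive alternatives: M:a; non-recursive: id
Introduce M': M -> idM', M' -> :aM' | ε


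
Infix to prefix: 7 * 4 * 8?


left-to-right (same/higher precedence on left): tree is (* (* 7 4) 8)
Prefix: * * 7 4 8


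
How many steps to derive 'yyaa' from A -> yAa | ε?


Derivation: A => yAa => yyAaa => yyaa
Steps: 3


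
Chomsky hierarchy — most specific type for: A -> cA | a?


Right-linear: every RHS is a terminal or a terminal followed by one nonterminal
Classification: Type 3 (Regular)


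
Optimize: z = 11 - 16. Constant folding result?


11 - 16 = -5 at compile time
Optimized: z = -5


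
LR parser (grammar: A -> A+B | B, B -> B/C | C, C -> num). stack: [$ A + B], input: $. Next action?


handle 'A+B' on top; lookahead ∈ FOLLOW(A) = {+, $}
Action: reduce (A -> A+B)


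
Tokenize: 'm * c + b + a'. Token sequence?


Scan left to right, longest-match per lexeme
Tokens: ID(m), OP(*), ID(c), OP(+), ID(b), OP(+), ID(a)


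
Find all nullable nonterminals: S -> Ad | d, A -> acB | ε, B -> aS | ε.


A nonterminal is nullable iff some alternative derives ε (directly, or every symbol in it is nullable)
Nullable: {A, B}


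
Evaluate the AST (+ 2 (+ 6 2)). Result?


Evaluate inner: (+ 6 2) = 8
Evaluate root: (+ 2 8) = 10
Result: 10


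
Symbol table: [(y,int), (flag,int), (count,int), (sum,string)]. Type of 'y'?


Lookup 'y' → type int


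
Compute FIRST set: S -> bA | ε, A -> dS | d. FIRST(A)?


Per alternative of A: FIRST(dS) = {d}; FIRST(d) = {d}
FIRST(A) = {d}


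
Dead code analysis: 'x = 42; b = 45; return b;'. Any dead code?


x is assigned but never read
Dead: 'x = 42'


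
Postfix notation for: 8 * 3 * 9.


Left to right (same or higher precedence on left)
Postfix: 8 3 * 9 *


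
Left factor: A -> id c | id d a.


Common prefix: 'id'
Factored: A -> id A', A' -> c | d a


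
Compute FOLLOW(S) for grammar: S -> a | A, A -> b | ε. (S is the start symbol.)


$ ∈ FOLLOW(S). For each A -> αBβ: add FIRST(β)\{ε} to FOLLOW(B); if β nullable, add FOLLOW(A).
FOLLOW(S) = {$}


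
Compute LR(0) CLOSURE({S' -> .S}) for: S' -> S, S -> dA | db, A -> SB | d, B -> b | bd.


Start: S' -> .S
For each item with dot before a nonterminal B, add B -> .γ for every B-production
Closure: [S' -> .S, S -> .dA, S -> .db]


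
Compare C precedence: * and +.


'*' is multiplicative (level 10); '+' is additive (level 9)
Higher level binds tighter
'*' has higher precedence than '+'


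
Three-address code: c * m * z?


Break into single-operator statements:
t1 = c * m
t2 = t1 * z


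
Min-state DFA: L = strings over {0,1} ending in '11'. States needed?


Track the longest suffix of input matching a prefix of '11': 3 classes (prefixes of length 0..2)
Minimal DFA: 3 states


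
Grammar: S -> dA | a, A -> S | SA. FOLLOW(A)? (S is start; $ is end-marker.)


$ ∈ FOLLOW(S). For each A -> αBβ: add FIRST(β)\{ε} to FOLLOW(B); if β nullable, add FOLLOW(A).
FOLLOW(A) = {$, a, d}


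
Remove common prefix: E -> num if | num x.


Common prefix: 'num'
Factored: E -> num E', E' -> if | x


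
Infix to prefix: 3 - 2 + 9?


left-to-right (same/higher precedence on left): tree is (+ (- 3 2) 9)
Prefix: + - 3 2 9


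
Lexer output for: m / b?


Scan left to right, longest-match per lexeme
Tokens: ID(m), OP(/), ID(b)


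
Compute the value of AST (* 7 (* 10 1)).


Evaluate inner: (* 10 1) = 10
Evaluate root: (* 7 10) = 70
Result: 70


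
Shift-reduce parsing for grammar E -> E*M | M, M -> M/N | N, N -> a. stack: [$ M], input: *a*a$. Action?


lookahead ∉ {/} so M won't extend; reduce E -> M
Action: reduce (E -> M)


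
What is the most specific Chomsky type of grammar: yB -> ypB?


LHS has context (more than one symbol) and |LHS| ≤ |RHS|
Classification: Type 1 (Context-Sensitive)


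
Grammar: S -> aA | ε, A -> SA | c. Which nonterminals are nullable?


A nonterminal is nullable iff some alternative derives ε (directly, or every symbol in it is nullable)
Nullable: {S}


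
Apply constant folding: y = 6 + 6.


6 + 6 = 12 at compile time
Optimized: y = 12


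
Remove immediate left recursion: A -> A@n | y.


Left-recursive alternatives: A@n; non-recursive: y
Introduce A': A -> yA', A' -> @nA' | ε


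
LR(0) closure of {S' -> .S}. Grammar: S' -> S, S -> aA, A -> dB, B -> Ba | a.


Start: S' -> .S
For each item with dot before a nonterminal B, add B -> .γ for every B-production
Closure: [S' -> .S, S -> .aA]


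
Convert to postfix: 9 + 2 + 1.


Left to right (same or higher precedence on left)
Postfix: 9 2 + 1 +


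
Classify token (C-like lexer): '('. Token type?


Pattern: delimiter/punctuation
Type: PUNCTUATION


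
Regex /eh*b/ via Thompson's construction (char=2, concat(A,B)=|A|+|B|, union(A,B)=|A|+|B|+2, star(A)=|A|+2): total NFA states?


Syntax tree has 3 char leaf(s), 0 union(s), 1 star(s)
chars contribute 3×2 = 6; each union adds +2; each star adds +2
Total: 6 + 0 + 2 = 8 states


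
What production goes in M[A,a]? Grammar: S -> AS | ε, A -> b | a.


For [A, a]: 'a' ∈ FIRST(a)
Entry: A -> a


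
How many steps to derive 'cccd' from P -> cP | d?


Derivation: P => cP => ccP => cccP => cccd
Steps: 4


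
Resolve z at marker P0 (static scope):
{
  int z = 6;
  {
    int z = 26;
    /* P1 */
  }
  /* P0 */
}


z declared in the same block as P0
z = 6


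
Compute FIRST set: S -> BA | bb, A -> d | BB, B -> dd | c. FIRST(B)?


Per alternative of B: FIRST(dd) = {d}; FIRST(c) = {c}
FIRST(B) = {c, d}


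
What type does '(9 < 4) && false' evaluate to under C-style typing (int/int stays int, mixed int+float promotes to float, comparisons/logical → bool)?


Operand types: bool && bool
Rule: logical operators take bool operands and yield bool
Result type: bool


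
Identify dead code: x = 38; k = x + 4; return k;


x is read by k's definition; k is returned
No dead code


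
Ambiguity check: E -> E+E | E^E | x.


'x+x^x' has two parse trees (no precedence encoded between + and ^)
Ambiguous


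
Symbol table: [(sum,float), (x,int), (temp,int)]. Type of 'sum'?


Lookup 'sum' → type float


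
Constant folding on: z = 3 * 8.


3 * 8 = 24 at compile time
Optimized: z = 24


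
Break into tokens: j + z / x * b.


Scan left to right, longest-match per lexeme
Tokens: ID(j), OP(+), ID(z), OP(/), ID(x), OP(*), ID(b)


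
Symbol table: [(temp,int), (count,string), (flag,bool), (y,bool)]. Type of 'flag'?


Lookup 'flag' → type bool


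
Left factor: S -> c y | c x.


Common prefix: 'c'
Factored: S -> c S', S' -> y | x


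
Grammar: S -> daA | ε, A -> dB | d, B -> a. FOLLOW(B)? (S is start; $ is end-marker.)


$ ∈ FOLLOW(S). For each A -> αBβ: add FIRST(β)\{ε} to FOLLOW(B); if β nullable, add FOLLOW(A).
FOLLOW(B) = {$}


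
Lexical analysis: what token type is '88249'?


Pattern: digits only
Type: INTEGER_LITERAL


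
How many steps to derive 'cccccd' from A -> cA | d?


Derivation: A => cA => ccA => cccA => ccccA => cccccA => cccccd
Steps: 6


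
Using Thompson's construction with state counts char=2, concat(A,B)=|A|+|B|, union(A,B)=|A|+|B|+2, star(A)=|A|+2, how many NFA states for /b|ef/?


Syntax tree has 3 char leaf(s), 1 union(s), 0 star(s)
chars contribute 3×2 = 6; each union adds +2; each star adds +2
Total: 6 + 2 + 0 = 8 states


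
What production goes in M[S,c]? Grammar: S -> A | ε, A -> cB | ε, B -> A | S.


For [S, c]: 'c' ∈ FIRST(A)
Entry: S -> A


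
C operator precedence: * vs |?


'*' is multiplicative (level 10); '|' is bitwise OR (level 3)
Higher level binds tighter
'*' has higher precedence than '|'


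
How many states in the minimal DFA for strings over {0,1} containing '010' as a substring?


KMP-style automaton: 3 progress states + 1 absorbing accept = 4
Minimal DFA: 4 states


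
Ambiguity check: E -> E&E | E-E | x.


'x&x-x' has two parse trees (no precedence encoded between & and -)
Ambiguous


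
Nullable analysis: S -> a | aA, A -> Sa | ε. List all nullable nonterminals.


A nonterminal is nullable iff some alternative derives ε (directly, or every symbol in it is nullable)
Nullable: {A}


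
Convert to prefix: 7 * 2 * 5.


left-to-right (same/higher precedence on left): tree is (* (* 7 2) 5)
Prefix: * * 7 2 5


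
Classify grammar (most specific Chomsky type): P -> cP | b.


Right-linear: every RHS is a terminal or a terminal followed by one nonterminal
Classification: Type 3 (Regular)


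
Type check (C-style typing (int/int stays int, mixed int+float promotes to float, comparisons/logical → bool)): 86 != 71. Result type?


Operand types: int != int
Rule: comparison yields bool
Result type: bool


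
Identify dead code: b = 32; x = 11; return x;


b is assigned but never read
Dead: 'b = 32'


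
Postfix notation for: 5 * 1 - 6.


Left to right (same or higher precedence on left)
Postfix: 5 1 * 6 -


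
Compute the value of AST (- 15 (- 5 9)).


Evaluate inner: (- 5 9) = -4
Evaluate root: (- 15 -4) = 19
Result: 19


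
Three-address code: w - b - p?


Break into single-operator statements:
t1 = w - b
t2 = t1 - p


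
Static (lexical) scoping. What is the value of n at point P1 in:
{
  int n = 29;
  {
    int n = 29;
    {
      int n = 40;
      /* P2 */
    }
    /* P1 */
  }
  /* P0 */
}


n declared in the same block as P1
n = 29


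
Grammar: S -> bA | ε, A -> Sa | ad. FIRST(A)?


Per alternative of A: FIRST(Sa) = {a, b}; FIRST(ad) = {a}
FIRST(A) = {a, b}


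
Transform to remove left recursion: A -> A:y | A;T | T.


Left-recursive alternatives: A:y, A;T; non-recursive: T
Introduce A': A -> TA', A' -> :yA' | ;TA' | ε


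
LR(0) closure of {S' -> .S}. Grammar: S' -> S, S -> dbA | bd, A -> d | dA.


Start: S' -> .S
For each item with dot before a nonterminal B, add B -> .γ for every B-production
Closure: [S' -> .S, S -> .dbA, S -> .bd]


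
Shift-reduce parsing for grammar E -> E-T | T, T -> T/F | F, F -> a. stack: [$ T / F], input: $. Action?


handle 'T/F' on top
Action: reduce (T -> T/F)


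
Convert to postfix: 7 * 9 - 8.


Left to right (same or higher precedence on left)
Postfix: 7 9 * 8 -


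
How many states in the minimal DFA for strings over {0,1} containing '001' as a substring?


KMP-style automaton: 3 progress states + 1 absorbing accept = 4
Minimal DFA: 4 states


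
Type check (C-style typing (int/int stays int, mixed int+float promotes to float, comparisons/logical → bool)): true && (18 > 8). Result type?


Operand types: bool && bool
Rule: logical operators take bool operands and yield bool
Result type: bool


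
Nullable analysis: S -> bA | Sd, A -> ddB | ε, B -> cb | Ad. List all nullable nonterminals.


A nonterminal is nullable iff some alternative derives ε (directly, or every symbol in it is nullable)
Nullable: {A}


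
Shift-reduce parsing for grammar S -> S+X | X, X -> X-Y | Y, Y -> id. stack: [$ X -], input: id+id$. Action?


no handle; shift 'id'
Action: shift


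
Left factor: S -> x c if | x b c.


Common prefix: 'x'
Factored: S -> x S', S' -> c if | b c


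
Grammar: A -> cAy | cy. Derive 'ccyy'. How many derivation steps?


Derivation: A => cAy => ccyy
Steps: 2


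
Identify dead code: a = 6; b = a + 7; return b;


a is read by b's definition; b is returned
No dead code


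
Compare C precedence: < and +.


'+' is additive (level 9); '<' is relational (level 7)
Higher level binds tighter
'+' has higher precedence than '<'


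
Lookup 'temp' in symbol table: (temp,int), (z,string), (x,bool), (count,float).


Lookup 'temp' → type int


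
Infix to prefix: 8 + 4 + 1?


left-to-right (same/higher precedence on left): tree is (+ (+ 8 4) 1)
Prefix: + + 8 4 1


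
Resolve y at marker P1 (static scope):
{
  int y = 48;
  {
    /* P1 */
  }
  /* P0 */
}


P1's block does not declare y; resolves to the enclosing declaration at depth 0
y = 48


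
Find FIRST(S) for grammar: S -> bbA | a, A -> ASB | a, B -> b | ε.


Per alternative of S: FIRST(bbA) = {b}; FIRST(a) = {a}
FIRST(S) = {a, b}


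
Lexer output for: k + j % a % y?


Scan left to right, longest-match per lexeme
Tokens: ID(k), OP(+), ID(j), OP(%), ID(a), OP(%), ID(y)


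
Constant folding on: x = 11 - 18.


11 - 18 = -7 at compile time
Optimized: x = -7


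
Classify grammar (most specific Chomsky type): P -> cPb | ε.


Single nonterminal LHS, but c^n b^n is not regular
Classification: Type 2 (Context-Free)


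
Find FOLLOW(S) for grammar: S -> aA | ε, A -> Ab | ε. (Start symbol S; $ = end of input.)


$ ∈ FOLLOW(S). For each A -> αBβ: add FIRST(β)\{ε} to FOLLOW(B); if β nullable, add FOLLOW(A).
FOLLOW(S) = {$}


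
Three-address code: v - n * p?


Break into single-operator statements:
t1 = n * p
t2 = v - t1


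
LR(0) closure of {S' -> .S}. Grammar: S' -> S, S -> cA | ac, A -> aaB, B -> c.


Start: S' -> .S
For each item with dot before a nonterminal B, add B -> .γ for every B-production
Closure: [S' -> .S, S -> .cA, S -> .ac]


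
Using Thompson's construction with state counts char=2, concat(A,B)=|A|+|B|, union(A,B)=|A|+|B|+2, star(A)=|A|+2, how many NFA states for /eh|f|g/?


Syntax tree has 4 char leaf(s), 2 union(s), 0 star(s)
chars contribute 4×2 = 8; each union adds +2; each star adds +2
Total: 8 + 4 + 0 = 12 states


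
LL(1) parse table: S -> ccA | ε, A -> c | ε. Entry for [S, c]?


For [S, c]: 'c' ∈ FIRST(ccA)
Entry: S -> ccA


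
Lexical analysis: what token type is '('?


Pattern: delimiter/punctuation
Type: PUNCTUATION


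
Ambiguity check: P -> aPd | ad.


balanced a^n…d^n: each string has a unique parse
Unambiguous


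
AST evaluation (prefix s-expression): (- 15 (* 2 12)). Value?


Evaluate inner: (* 2 12) = 24
Evaluate root: (- 15 24) = -9
Result: -9


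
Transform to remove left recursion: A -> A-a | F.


Left-recursive alternatives: A-a; non-recursive: F
Introduce A': A -> FA', A' -> -aA' | ε


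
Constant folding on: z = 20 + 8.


20 + 8 = 28 at compile time
Optimized: z = 28


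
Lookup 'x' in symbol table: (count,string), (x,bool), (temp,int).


Lookup 'x' → type bool


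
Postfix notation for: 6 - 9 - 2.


Left to right (same or higher precedence on left)
Postfix: 6 9 - 2 -


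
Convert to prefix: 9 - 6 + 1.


left-to-right (same/higher precedence on left): tree is (+ (- 9 6) 1)
Prefix: + - 9 6 1


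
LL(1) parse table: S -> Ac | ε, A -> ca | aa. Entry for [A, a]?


For [A, a]: 'a' ∈ FIRST(aa)
Entry: A -> aa


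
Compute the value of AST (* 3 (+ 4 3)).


Evaluate inner: (+ 4 3) = 7
Evaluate root: (* 3 7) = 21
Result: 21


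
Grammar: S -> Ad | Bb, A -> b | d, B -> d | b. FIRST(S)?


Per alternative of S: FIRST(Ad) = {b, d}; FIRST(Bb) = {b, d}
FIRST(S) = {b, d}


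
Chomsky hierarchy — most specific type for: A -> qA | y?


Right-linear: every RHS is a terminal or a terminal followed by one nonterminal
Classification: Type 3 (Regular)


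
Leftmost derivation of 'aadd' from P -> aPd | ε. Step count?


Derivation: P => aPd => aaPdd => aadd
Steps: 3


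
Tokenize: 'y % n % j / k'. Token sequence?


Scan left to right, longest-match per lexeme
Tokens: ID(y), OP(%), ID(n), OP(%), ID(j), OP(/), ID(k)


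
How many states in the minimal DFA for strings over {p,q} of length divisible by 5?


Track length mod 5: states 0..4, accept at 0
Minimal DFA: 5 states


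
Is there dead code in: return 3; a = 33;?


statement follows a return and is unreachable
Dead: 'a = 33'


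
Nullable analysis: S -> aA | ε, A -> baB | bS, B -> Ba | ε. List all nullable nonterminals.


A nonterminal is nullable iff some alternative derives ε (directly, or every symbol in it is nullable)
Nullable: {B, S}


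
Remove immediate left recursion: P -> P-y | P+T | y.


Left-recursive alternatives: P-y, P+T; non-recursive: y
Introduce P': P -> yP', P' -> -yP' | +TP' | ε


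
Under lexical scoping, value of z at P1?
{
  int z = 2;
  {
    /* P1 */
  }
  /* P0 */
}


P1's block does not declare z; resolves to the enclosing declaration at depth 0
z = 2


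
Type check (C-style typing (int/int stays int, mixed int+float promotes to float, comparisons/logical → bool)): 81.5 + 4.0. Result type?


Operand types: float + float
Rule: mixed int/float promotes to float; int/int stays int
Result type: float


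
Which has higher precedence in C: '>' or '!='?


'>' is relational (level 7); '!=' is equality (level 6)
Higher level binds tighter
'>' has higher precedence than '!='


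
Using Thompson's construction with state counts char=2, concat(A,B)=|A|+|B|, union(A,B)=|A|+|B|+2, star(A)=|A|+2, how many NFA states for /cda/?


Syntax tree has 3 char leaf(s), 0 union(s), 0 star(s)
chars contribute 3×2 = 6; each union adds +2; each star adds +2
Total: 6 + 0 + 0 = 6 states


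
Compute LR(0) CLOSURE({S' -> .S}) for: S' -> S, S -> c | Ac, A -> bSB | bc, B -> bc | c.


Start: S' -> .S
For each item with dot before a nonterminal B, add B -> .γ for every B-production
Closure: [S' -> .S, S -> .c, S -> .Ac, A -> .bSB, A -> .bc]


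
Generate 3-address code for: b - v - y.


Break into single-operator statements:
t1 = b - v
t2 = t1 - y


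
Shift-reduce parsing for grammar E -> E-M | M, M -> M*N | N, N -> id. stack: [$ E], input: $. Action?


start symbol E on stack, input exhausted
Action: accept


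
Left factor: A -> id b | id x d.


Common prefix: 'id'
Factored: A -> id A', A' -> b | x d


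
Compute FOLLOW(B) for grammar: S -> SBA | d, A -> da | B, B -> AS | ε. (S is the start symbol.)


$ ∈ FOLLOW(S). For each A -> αBβ: add FIRST(β)\{ε} to FOLLOW(B); if β nullable, add FOLLOW(A).
FOLLOW(B) = {$, d}


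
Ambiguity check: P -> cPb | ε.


balanced c^n…b^n: each string has a unique parse
Unambiguous


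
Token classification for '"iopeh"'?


Pattern: double-quoted sequence
Type: STRING_LITERAL


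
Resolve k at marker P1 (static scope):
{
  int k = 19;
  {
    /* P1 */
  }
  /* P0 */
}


P1's block does not declare k; resolves to the enclosing declaration at depth 0
k = 19


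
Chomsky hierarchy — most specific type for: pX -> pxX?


LHS has context (more than one symbol) and |LHS| ≤ |RHS|
Classification: Type 1 (Context-Sensitive)


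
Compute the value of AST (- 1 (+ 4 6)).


Evaluate inner: (+ 4 6) = 10
Evaluate root: (- 1 10) = -9
Result: -9


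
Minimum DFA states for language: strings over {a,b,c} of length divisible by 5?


Track length mod 5: states 0..4, accept at 0
Minimal DFA: 5 states


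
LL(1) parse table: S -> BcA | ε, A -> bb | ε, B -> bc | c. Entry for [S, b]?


For [S, b]: 'b' ∈ FIRST(BcA)
Entry: S -> BcA


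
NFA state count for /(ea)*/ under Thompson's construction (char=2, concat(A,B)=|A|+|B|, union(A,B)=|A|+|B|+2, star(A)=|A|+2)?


Syntax tree has 2 char leaf(s), 0 union(s), 1 star(s)
chars contribute 2×2 = 4; each union adds +2; each star adds +2
Total: 4 + 0 + 2 = 6 states


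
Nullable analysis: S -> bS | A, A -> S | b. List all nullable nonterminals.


A nonterminal is nullable iff some alternative derives ε (directly, or every symbol in it is nullable)
Nullable: {}


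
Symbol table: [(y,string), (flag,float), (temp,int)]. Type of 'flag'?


Lookup 'flag' → type float


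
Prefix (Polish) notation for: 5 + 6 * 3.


'*' binds tighter: tree is (+ 5 (* 6 3))
Prefix: + 5 * 6 3


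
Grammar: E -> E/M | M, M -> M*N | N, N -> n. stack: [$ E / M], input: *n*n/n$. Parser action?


'*' can extend M; shift to build M -> M*N
Action: shift


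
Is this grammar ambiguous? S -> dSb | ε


balanced d^n…b^n: each string has a unique parse
Unambiguous


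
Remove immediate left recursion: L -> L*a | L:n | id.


Left-recursive alternatives: L*a, L:n; non-recursive: id
Introduce L': L -> idL', L' -> *aL' | :nL' | ε


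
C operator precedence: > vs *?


'*' is multiplicative (level 10); '>' is relational (level 7)
Higher level binds tighter
'*' has higher precedence than '>'


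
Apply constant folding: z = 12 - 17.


12 - 17 = -5 at compile time
Optimized: z = -5


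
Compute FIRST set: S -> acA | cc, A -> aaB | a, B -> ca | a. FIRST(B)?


Per alternative of B: FIRST(ca) = {c}; FIRST(a) = {a}
FIRST(B) = {a, c}


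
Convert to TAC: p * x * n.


Break into single-operator statements:
t1 = p * x
t2 = t1 * n


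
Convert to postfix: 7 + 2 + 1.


Left to right (same or higher precedence on left)
Postfix: 7 2 + 1 +


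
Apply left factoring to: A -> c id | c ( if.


Common prefix: 'c'
Factored: A -> c A', A' -> id | ( if


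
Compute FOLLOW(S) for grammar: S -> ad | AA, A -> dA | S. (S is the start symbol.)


$ ∈ FOLLOW(S). For each A -> αBβ: add FIRST(β)\{ε} to FOLLOW(B); if β nullable, add FOLLOW(A).
FOLLOW(S) = {$, a, d}


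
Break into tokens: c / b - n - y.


Scan left to right, longest-match per lexeme
Tokens: ID(c), OP(/), ID(b), OP(-), ID(n), OP(-), ID(y)


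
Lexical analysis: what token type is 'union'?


Pattern: reserved word
Type: KEYWORD


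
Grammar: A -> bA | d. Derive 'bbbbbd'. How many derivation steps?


Derivation: A => bA => bbA => bbbA => bbbbA => bbbbbA => bbbbbd
Steps: 6


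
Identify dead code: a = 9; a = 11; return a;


first assignment to a is overwritten before any read
Dead: 'a = 9'


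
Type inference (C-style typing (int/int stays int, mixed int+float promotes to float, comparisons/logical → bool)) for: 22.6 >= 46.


Operand types: float >= int
Rule: comparison yields bool
Result type: bool


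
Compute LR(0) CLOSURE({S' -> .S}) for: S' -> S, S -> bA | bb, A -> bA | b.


Start: S' -> .S
For each item with dot before a nonterminal B, add B -> .γ for every B-production
Closure: [S' -> .S, S -> .bA, S -> .bb]


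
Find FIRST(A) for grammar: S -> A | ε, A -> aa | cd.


Per alternative of A: FIRST(aa) = {a}; FIRST(cd) = {c}
FIRST(A) = {a, c}


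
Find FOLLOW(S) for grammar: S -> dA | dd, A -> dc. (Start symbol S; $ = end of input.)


$ ∈ FOLLOW(S). For each A -> αBβ: add FIRST(β)\{ε} to FOLLOW(B); if β nullable, add FOLLOW(A).
FOLLOW(S) = {$}


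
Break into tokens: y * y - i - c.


Scan left to right, longest-match per lexeme
Tokens: ID(y), OP(*), ID(y), OP(-), ID(i), OP(-), ID(c)
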